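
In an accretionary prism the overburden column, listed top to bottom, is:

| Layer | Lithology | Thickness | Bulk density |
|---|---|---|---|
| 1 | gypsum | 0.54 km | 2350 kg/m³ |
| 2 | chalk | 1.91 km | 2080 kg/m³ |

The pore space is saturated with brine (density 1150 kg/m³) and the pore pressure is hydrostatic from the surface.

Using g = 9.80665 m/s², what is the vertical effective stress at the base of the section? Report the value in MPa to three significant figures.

Overburden (lithostatic) stress σ_v:
gypsum: 2350 kg/m³ × 9.80665 m/s² × 540 m = 1.244×10^7 Pa = 12.44 MPa
chalk: 2080 kg/m³ × 9.80665 m/s² × 1910 m = 3.896×10^7 Pa = 38.96 MPa
Total = 12.44 + 38.96 = 51.404 MPa
Pore pressure P_p = 1150 kg/m³ × 9.80665 m/s² × 2450 m = 2.763×10^7 Pa = 27.63 MPa
Effective stress σ' = σ_v − P_p = 51.40 − 27.63 = 23.774 MPa

23.8 MPa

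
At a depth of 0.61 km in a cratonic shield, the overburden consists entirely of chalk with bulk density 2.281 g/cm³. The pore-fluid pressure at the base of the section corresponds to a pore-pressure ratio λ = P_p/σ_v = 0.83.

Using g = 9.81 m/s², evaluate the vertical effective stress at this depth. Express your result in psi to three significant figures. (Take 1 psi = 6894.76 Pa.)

Overburden (lithostatic) stress σ_v:
chalk: 2281 kg/m³ × 9.81 m/s² × 610 m = 1.365×10^7 Pa = 13.65 MPa
Pore pressure P_p = λ·σ_v = 0.83 × 13.65 MPa = 11.33 MPa
Effective stress σ' = σ_v − P_p = 13.65 − 11.33 = 2.3205 MPa = 336.55 psi

337 psi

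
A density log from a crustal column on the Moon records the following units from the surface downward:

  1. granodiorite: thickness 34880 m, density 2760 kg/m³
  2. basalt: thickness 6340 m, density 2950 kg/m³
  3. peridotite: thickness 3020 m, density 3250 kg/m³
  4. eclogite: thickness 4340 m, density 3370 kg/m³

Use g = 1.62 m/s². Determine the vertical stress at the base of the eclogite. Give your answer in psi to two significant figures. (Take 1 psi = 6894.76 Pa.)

33000 psi

granodiorite: 2760 kg/m³ × 1.62 m/s² × 34880 m = 1.560×10^8 Pa = 22619 psi
basalt: 2950 kg/m³ × 1.62 m/s² × 6340 m = 3.030×10^7 Pa = 4394 psi
peridotite: 3250 kg/m³ × 1.62 m/s² × 3020 m = 1.590×10^7 Pa = 2306 psi
eclogite: 3370 kg/m³ × 1.62 m/s² × 4340 m = 2.369×10^7 Pa = 3436 psi
Total = 22619 + 4394 + 2306 + 3436 = 32757 psi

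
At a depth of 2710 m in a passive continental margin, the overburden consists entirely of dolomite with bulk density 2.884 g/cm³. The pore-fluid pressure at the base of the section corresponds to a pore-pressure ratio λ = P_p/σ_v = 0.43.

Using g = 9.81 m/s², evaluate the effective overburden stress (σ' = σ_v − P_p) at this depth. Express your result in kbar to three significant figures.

0.437 kbar

Overburden (lithostatic) stress σ_v:
dolomite: 2884 kg/m³ × 9.81 m/s² × 2710 m = 7.667×10^7 Pa = 76.67 MPa
Pore pressure P_p = λ·σ_v = 0.43 × 76.67 MPa = 32.97 MPa
Effective stress σ' = σ_v − P_p = 76.67 − 32.97 = 43.703 MPa = 0.43703 kbar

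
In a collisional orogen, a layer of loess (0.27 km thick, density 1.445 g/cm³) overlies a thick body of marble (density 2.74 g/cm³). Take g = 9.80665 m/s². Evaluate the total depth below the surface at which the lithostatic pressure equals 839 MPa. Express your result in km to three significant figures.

Pressure at base of upper layers: 1445×9.80665×270 = 3.826×10^6 Pa = 3.826 MPa
Remaining pressure to be supplied by marble: 8.390×10^8 − 3.826×10^6 = 8.352×10^8 Pa
Additional depth in marble = 8.352×10^8 Pa / (2740 kg/m³ × 9.80665 m/s²) = 31082 m
Total depth = 270 m + 31082 m = 31352 m
= 31.352 km

31.4 km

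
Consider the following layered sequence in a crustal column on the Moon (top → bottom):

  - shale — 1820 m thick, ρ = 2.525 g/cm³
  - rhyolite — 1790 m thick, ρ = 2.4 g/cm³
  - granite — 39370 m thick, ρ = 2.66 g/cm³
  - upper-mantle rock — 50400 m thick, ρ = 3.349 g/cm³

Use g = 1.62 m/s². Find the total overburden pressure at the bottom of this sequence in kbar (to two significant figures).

shale: 2525 kg/m³ × 1.62 m/s² × 1820 m = 7.445×10^6 Pa = 0.07445 kbar
rhyolite: 2400 kg/m³ × 1.62 m/s² × 1790 m = 6.960×10^6 Pa = 0.06960 kbar
granite: 2660 kg/m³ × 1.62 m/s² × 39370 m = 1.697×10^8 Pa = 1.697 kbar
upper-mantle rock: 3349 kg/m³ × 1.62 m/s² × 50400 m = 2.734×10^8 Pa = 2.734 kbar
Total = 0.07445 + 0.06960 + 1.697 + 2.734 = 4.5750 kbar

4.6 kbar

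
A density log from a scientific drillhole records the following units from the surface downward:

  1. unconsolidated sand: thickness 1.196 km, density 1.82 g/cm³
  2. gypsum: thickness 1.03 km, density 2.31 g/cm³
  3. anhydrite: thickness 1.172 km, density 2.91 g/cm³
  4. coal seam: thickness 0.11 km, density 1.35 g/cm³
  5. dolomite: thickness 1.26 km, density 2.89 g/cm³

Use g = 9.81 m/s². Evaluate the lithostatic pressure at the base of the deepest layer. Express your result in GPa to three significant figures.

unconsolidated sand: 1820 kg/m³ × 9.81 m/s² × 1196 m = 2.135×10^7 Pa = 0.02135 GPa
gypsum: 2310 kg/m³ × 9.81 m/s² × 1030 m = 2.334×10^7 Pa = 0.02334 GPa
anhydrite: 2910 kg/m³ × 9.81 m/s² × 1172 m = 3.346×10^7 Pa = 0.03346 GPa
coal seam: 1350 kg/m³ × 9.81 m/s² × 110 m = 1.457×10^6 Pa = 1.457×10^-3 GPa
dolomite: 2890 kg/m³ × 9.81 m/s² × 1260 m = 3.572×10^7 Pa = 0.03572 GPa
Total = 0.02135 + 0.02334 + 0.03346 + 1.457×10^-3 + 0.03572 = 0.11533 GPa

0.115 GPa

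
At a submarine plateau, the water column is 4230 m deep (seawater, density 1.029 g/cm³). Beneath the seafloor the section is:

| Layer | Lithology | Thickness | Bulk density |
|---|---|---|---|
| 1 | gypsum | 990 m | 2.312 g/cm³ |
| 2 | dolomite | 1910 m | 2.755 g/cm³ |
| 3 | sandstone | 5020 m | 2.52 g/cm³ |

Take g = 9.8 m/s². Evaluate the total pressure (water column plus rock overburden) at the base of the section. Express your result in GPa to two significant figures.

seawater: 1029 kg/m³ × 9.8 m/s² × 4230 m = 4.266×10^7 Pa = 0.04266 GPa
gypsum: 2312 kg/m³ × 9.8 m/s² × 990 m = 2.243×10^7 Pa = 0.02243 GPa
dolomite: 2755 kg/m³ × 9.8 m/s² × 1910 m = 5.157×10^7 Pa = 0.05157 GPa
sandstone: 2520 kg/m³ × 9.8 m/s² × 5020 m = 1.240×10^8 Pa = 0.1240 GPa
Total = 0.04266 + 0.02243 + 0.05157 + 0.1240 = 0.24063 GPa

0.24 GPa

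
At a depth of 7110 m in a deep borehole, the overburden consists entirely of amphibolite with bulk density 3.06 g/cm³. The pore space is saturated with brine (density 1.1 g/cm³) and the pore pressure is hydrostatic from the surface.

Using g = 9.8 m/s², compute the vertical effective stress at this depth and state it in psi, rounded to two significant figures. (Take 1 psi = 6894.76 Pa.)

Overburden (lithostatic) stress σ_v:
amphibolite: 3060 kg/m³ × 9.8 m/s² × 7110 m = 2.132×10^8 Pa = 213.2 MPa
Pore pressure P_p = 1100 kg/m³ × 9.8 m/s² × 7110 m = 7.665×10^7 Pa = 76.65 MPa
Effective stress σ' = σ_v − P_p = 213.2 − 76.65 = 136.57 MPa = 19808 psi

20000 psi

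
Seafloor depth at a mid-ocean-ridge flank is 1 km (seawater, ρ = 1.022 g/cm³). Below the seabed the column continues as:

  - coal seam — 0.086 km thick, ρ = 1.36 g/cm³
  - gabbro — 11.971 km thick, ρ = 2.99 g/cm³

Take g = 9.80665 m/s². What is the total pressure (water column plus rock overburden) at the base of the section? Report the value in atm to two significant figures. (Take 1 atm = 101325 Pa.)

seawater: 1022 kg/m³ × 9.80665 m/s² × 1000 m = 1.002×10^7 Pa = 98.91 atm
coal seam: 1360 kg/m³ × 9.80665 m/s² × 86 m = 1.147×10^6 Pa = 11.32 atm
gabbro: 2990 kg/m³ × 9.80665 m/s² × 11971 m = 3.510×10^8 Pa = 3464 atm
Total = 98.91 + 11.32 + 3464 = 3574.5 atm

3600 atm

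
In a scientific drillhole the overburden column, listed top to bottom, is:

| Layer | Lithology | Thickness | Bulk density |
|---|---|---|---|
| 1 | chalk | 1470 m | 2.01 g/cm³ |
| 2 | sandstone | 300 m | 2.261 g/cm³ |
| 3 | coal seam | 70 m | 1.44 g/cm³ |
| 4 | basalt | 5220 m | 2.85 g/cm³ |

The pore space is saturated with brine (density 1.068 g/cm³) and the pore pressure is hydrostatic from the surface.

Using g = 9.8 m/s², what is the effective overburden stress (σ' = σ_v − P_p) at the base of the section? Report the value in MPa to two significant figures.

110 MPa

Overburden (lithostatic) stress σ_v:
chalk: 2010 kg/m³ × 9.8 m/s² × 1470 m = 2.896×10^7 Pa = 28.96 MPa
sandstone: 2261 kg/m³ × 9.8 m/s² × 300 m = 6.647×10^6 Pa = 6.647 MPa
coal seam: 1440 kg/m³ × 9.8 m/s² × 70 m = 9.878×10^5 Pa = 0.9878 MPa
basalt: 2850 kg/m³ × 9.8 m/s² × 5220 m = 1.458×10^8 Pa = 145.8 MPa
Total = 28.96 + 6.647 + 0.9878 + 145.8 = 182.39 MPa
Pore pressure P_p = 1068 kg/m³ × 9.8 m/s² × 7060 m = 7.389×10^7 Pa = 73.89 MPa
Effective stress σ' = σ_v − P_p = 182.4 − 73.89 = 108.49 MPa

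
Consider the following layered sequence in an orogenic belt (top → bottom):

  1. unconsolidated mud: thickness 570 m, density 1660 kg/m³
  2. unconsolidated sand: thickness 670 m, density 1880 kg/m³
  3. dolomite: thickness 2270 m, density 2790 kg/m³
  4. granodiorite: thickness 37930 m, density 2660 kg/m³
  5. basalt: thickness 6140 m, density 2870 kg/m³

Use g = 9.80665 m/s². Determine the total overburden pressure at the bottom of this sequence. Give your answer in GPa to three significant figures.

1.25 GPa

unconsolidated mud: 1660 kg/m³ × 9.80665 m/s² × 570 m = 9.279×10^6 Pa = 9.279×10^-3 GPa
unconsolidated sand: 1880 kg/m³ × 9.80665 m/s² × 670 m = 1.235×10^7 Pa = 0.01235 GPa
dolomite: 2790 kg/m³ × 9.80665 m/s² × 2270 m = 6.211×10^7 Pa = 0.06211 GPa
granodiorite: 2660 kg/m³ × 9.80665 m/s² × 37930 m = 9.894×10^8 Pa = 0.9894 GPa
basalt: 2870 kg/m³ × 9.80665 m/s² × 6140 m = 1.728×10^8 Pa = 0.1728 GPa
Total = 9.279×10^-3 + 0.01235 + 0.06211 + 0.9894 + 0.1728 = 1.2460 GPa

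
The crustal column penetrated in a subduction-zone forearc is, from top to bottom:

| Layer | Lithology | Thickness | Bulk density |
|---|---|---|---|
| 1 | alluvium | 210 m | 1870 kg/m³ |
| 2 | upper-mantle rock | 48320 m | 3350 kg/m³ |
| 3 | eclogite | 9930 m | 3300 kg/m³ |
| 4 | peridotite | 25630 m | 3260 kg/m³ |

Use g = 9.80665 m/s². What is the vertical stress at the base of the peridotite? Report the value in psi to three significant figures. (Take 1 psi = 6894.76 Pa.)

alluvium: 1870 kg/m³ × 9.80665 m/s² × 210 m = 3.851×10^6 Pa = 558.6 psi
upper-mantle rock: 3350 kg/m³ × 9.80665 m/s² × 48320 m = 1.587×10^9 Pa = 2.302×10^5 psi
eclogite: 3300 kg/m³ × 9.80665 m/s² × 9930 m = 3.214×10^8 Pa = 46608 psi
peridotite: 3260 kg/m³ × 9.80665 m/s² × 25630 m = 8.194×10^8 Pa = 1.188×10^5 psi
Total = 558.6 + 2.302×10^5 + 46608 + 1.188×10^5 = 3.9624×10^5 psi

396000 psi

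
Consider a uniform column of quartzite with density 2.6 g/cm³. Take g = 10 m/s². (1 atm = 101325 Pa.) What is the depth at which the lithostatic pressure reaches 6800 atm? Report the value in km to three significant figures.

h = P/(ρg) = 6800 atm / (2600 kg/m³ × 10 m/s²) = 6.890×10^8 Pa / 26000 Pa/m = 26500 m
= 26.500 km

26.5 km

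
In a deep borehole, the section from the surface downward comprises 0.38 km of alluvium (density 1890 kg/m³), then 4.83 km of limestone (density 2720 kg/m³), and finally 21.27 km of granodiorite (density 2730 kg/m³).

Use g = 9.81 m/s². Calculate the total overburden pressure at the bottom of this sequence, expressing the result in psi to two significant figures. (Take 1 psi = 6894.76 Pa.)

alluvium: 1890 kg/m³ × 9.81 m/s² × 380 m = 7.046×10^6 Pa = 1022 psi
limestone: 2720 kg/m³ × 9.81 m/s² × 4830 m = 1.289×10^8 Pa = 18692 psi
granodiorite: 2730 kg/m³ × 9.81 m/s² × 21270 m = 5.696×10^8 Pa = 82619 psi
Total = 1022 + 18692 + 82619 = 1.0233×10^5 psi

100000 psi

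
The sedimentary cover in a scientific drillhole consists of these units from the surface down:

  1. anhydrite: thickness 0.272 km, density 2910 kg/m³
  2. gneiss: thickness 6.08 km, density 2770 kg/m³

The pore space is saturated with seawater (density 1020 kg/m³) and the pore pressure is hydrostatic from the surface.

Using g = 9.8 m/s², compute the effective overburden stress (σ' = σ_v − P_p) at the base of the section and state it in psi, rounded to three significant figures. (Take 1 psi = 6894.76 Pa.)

15900 psi

Overburden (lithostatic) stress σ_v:
anhydrite: 2910 kg/m³ × 9.8 m/s² × 272 m = 7.757×10^6 Pa = 7.757 MPa
gneiss: 2770 kg/m³ × 9.8 m/s² × 6080 m = 1.650×10^8 Pa = 165.0 MPa
Total = 7.757 + 165.0 = 172.80 MPa
Pore pressure P_p = 1020 kg/m³ × 9.8 m/s² × 6352 m = 6.349×10^7 Pa = 63.49 MPa
Effective stress σ' = σ_v − P_p = 172.8 − 63.49 = 109.31 MPa = 15854 psi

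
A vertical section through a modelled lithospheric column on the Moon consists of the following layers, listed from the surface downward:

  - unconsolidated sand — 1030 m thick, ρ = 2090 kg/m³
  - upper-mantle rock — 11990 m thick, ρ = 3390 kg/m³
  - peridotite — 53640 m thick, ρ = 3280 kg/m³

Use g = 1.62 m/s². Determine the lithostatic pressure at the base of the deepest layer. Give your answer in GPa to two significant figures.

unconsolidated sand: 2090 kg/m³ × 1.62 m/s² × 1030 m = 3.487×10^6 Pa = 3.487×10^-3 GPa
upper-mantle rock: 3390 kg/m³ × 1.62 m/s² × 11990 m = 6.585×10^7 Pa = 0.06585 GPa
peridotite: 3280 kg/m³ × 1.62 m/s² × 53640 m = 2.850×10^8 Pa = 0.2850 GPa
Total = 3.487×10^-3 + 0.06585 + 0.2850 = 0.35436 GPa

0.35 GPa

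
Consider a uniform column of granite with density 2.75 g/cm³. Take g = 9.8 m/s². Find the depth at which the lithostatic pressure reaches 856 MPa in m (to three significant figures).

31800 m

h = P/(ρg) = 856 MPa / (2750 kg/m³ × 9.8 m/s²) = 8.560×10^8 Pa / 26950 Pa/m = 31763 m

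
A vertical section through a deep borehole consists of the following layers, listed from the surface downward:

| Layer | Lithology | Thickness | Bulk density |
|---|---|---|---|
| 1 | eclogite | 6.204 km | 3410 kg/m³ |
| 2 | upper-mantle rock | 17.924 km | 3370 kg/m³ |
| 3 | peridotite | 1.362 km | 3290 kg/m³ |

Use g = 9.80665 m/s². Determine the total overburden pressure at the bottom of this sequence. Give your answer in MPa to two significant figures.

eclogite: 3410 kg/m³ × 9.80665 m/s² × 6204 m = 2.075×10^8 Pa = 207.5 MPa
upper-mantle rock: 3370 kg/m³ × 9.80665 m/s² × 17924 m = 5.924×10^8 Pa = 592.4 MPa
peridotite: 3290 kg/m³ × 9.80665 m/s² × 1362 m = 4.394×10^7 Pa = 43.94 MPa
Total = 207.5 + 592.4 + 43.94 = 843.77 MPa

840 MPa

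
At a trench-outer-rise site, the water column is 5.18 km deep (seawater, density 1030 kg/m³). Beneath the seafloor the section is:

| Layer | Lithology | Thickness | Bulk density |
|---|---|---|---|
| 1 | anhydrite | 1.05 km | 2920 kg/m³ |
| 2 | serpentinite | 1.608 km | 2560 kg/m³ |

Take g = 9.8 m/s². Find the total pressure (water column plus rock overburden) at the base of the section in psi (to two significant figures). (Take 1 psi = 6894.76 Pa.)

seawater: 1030 kg/m³ × 9.8 m/s² × 5180 m = 5.229×10^7 Pa = 7584 psi
anhydrite: 2920 kg/m³ × 9.8 m/s² × 1050 m = 3.005×10^7 Pa = 4358 psi
serpentinite: 2560 kg/m³ × 9.8 m/s² × 1608 m = 4.034×10^7 Pa = 5851 psi
Total = 7584 + 4358 + 5851 = 17793 psi

18000 psi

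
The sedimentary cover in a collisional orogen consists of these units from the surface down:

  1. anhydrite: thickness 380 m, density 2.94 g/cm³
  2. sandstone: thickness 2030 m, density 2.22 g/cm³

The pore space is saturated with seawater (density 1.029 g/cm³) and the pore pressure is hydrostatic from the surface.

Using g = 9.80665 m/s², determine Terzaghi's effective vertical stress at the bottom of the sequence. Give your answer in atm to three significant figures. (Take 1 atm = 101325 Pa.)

Overburden (lithostatic) stress σ_v:
anhydrite: 2940 kg/m³ × 9.80665 m/s² × 380 m = 1.096×10^7 Pa = 10.96 MPa
sandstone: 2220 kg/m³ × 9.80665 m/s² × 2030 m = 4.419×10^7 Pa = 44.19 MPa
Total = 10.96 + 44.19 = 55.151 MPa
Pore pressure P_p = 1029 kg/m³ × 9.80665 m/s² × 2410 m = 2.432×10^7 Pa = 24.32 MPa
Effective stress σ' = σ_v − P_p = 55.15 − 24.32 = 30.831 MPa = 304.28 atm

304 atm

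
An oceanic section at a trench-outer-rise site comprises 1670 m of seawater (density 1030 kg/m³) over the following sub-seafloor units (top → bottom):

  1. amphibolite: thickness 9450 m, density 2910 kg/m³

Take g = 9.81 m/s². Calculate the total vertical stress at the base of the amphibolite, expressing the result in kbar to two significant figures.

2.9 kbar

seawater: 1030 kg/m³ × 9.81 m/s² × 1670 m = 1.687×10^7 Pa = 0.1687 kbar
amphibolite: 2910 kg/m³ × 9.81 m/s² × 9450 m = 2.698×10^8 Pa = 2.698 kbar
Total = 0.1687 + 2.698 = 2.8664 kbar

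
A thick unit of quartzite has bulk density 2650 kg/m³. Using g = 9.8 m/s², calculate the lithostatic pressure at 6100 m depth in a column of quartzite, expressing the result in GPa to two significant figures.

0.16 GPa

quartzite: 2650 kg/m³ × 9.8 m/s² × 6100 m = 1.584×10^8 Pa = 0.1584 GPa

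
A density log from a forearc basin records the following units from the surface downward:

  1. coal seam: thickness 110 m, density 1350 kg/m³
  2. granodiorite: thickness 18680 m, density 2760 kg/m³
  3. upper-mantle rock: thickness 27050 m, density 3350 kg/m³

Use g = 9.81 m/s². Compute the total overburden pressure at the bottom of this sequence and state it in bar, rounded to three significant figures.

14000 bar

coal seam: 1350 kg/m³ × 9.81 m/s² × 110 m = 1.457×10^6 Pa = 14.57 bar
granodiorite: 2760 kg/m³ × 9.81 m/s² × 18680 m = 5.058×10^8 Pa = 5058 bar
upper-mantle rock: 3350 kg/m³ × 9.81 m/s² × 27050 m = 8.890×10^8 Pa = 8890 bar
Total = 14.57 + 5058 + 8890 = 13962 bar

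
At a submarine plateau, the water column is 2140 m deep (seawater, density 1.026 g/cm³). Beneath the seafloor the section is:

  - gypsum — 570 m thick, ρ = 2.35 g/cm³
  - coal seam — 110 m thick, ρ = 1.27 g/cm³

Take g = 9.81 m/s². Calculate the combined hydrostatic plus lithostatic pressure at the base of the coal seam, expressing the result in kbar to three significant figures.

0.361 kbar

seawater: 1026 kg/m³ × 9.81 m/s² × 2140 m = 2.154×10^7 Pa = 0.2154 kbar
gypsum: 2350 kg/m³ × 9.81 m/s² × 570 m = 1.314×10^7 Pa = 0.1314 kbar
coal seam: 1270 kg/m³ × 9.81 m/s² × 110 m = 1.370×10^6 Pa = 0.01370 kbar
Total = 0.2154 + 0.1314 + 0.01370 = 0.36050 kbar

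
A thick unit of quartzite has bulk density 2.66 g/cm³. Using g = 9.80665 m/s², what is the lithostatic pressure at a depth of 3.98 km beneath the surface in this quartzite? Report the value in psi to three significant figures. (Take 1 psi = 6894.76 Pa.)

15100 psi

quartzite: 2660 kg/m³ × 9.80665 m/s² × 3980 m = 1.038×10^8 Pa = 15058 psi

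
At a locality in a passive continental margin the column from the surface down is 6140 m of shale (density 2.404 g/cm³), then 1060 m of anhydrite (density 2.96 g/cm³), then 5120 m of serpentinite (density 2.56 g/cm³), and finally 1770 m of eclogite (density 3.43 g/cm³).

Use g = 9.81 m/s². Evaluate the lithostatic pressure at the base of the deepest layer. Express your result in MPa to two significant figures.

360 MPa

shale: 2404 kg/m³ × 9.81 m/s² × 6140 m = 1.448×10^8 Pa = 144.8 MPa
anhydrite: 2960 kg/m³ × 9.81 m/s² × 1060 m = 3.078×10^7 Pa = 30.78 MPa
serpentinite: 2560 kg/m³ × 9.81 m/s² × 5120 m = 1.286×10^8 Pa = 128.6 MPa
eclogite: 3430 kg/m³ × 9.81 m/s² × 1770 m = 5.956×10^7 Pa = 59.56 MPa
Total = 144.8 + 30.78 + 128.6 + 59.56 = 363.72 MPa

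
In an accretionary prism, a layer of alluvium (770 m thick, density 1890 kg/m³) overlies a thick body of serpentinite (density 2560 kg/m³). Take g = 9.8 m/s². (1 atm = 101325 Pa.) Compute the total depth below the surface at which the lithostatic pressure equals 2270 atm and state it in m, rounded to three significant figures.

9370 m

Pressure at base of upper layers: 1890×9.8×770 = 1.426×10^7 Pa = 140.8 atm
Remaining pressure to be supplied by serpentinite: 2.300×10^8 − 1.426×10^7 = 2.157×10^8 Pa
Additional depth in serpentinite = 2.157×10^8 Pa / (2560 kg/m³ × 9.8 m/s²) = 8599.6 m
Total depth = 770 m + 8599.6 m = 9369.6 m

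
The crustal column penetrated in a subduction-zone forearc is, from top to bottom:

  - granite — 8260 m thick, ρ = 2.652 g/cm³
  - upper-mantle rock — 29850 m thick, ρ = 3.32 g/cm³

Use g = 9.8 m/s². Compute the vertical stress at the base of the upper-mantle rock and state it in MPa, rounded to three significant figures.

granite: 2652 kg/m³ × 9.8 m/s² × 8260 m = 2.147×10^8 Pa = 214.7 MPa
upper-mantle rock: 3320 kg/m³ × 9.8 m/s² × 29850 m = 9.712×10^8 Pa = 971.2 MPa
Total = 214.7 + 971.2 = 1185.9 MPa

1190 MPa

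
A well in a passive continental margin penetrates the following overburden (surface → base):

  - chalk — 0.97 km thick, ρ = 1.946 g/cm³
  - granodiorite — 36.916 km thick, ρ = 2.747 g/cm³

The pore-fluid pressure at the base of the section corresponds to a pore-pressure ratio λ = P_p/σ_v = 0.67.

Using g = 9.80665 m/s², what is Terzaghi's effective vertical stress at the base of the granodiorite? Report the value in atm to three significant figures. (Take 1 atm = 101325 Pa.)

3300 atm

Overburden (lithostatic) stress σ_v:
chalk: 1946 kg/m³ × 9.80665 m/s² × 970 m = 1.851×10^7 Pa = 18.51 MPa
granodiorite: 2747 kg/m³ × 9.80665 m/s² × 36916 m = 9.945×10^8 Pa = 994.5 MPa
Total = 18.51 + 994.5 = 1013.0 MPa
Pore pressure P_p = λ·σ_v = 0.67 × 1013 MPa = 678.7 MPa
Effective stress σ' = σ_v − P_p = 1013 − 678.7 = 334.29 MPa = 3299.1 atm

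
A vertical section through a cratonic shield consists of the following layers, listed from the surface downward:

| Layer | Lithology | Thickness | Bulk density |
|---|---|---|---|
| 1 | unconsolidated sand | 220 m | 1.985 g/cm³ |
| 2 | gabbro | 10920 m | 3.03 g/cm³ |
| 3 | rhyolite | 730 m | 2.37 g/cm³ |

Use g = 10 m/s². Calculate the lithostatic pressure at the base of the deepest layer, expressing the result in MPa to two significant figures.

unconsolidated sand: 1985 kg/m³ × 10 m/s² × 220 m = 4.367×10^6 Pa = 4.367 MPa
gabbro: 3030 kg/m³ × 10 m/s² × 10920 m = 3.309×10^8 Pa = 330.9 MPa
rhyolite: 2370 kg/m³ × 10 m/s² × 730 m = 1.730×10^7 Pa = 17.30 MPa
Total = 4.367 + 330.9 + 17.30 = 352.54 MPa

350 MPa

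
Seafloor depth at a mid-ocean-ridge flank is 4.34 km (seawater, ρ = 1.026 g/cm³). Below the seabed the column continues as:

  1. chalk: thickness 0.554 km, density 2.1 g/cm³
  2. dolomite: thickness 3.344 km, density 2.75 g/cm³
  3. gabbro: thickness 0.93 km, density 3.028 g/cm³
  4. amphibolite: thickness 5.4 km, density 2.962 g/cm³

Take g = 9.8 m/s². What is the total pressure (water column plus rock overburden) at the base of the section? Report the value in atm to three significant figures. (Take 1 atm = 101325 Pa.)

3250 atm

seawater: 1026 kg/m³ × 9.8 m/s² × 4340 m = 4.364×10^7 Pa = 430.7 atm
chalk: 2100 kg/m³ × 9.8 m/s² × 554 m = 1.140×10^7 Pa = 112.5 atm
dolomite: 2750 kg/m³ × 9.8 m/s² × 3344 m = 9.012×10^7 Pa = 889.4 atm
gabbro: 3028 kg/m³ × 9.8 m/s² × 930 m = 2.760×10^7 Pa = 272.4 atm
amphibolite: 2962 kg/m³ × 9.8 m/s² × 5400 m = 1.567×10^8 Pa = 1547 atm
Total = 430.7 + 112.5 + 889.4 + 272.4 + 1547 = 3252.0 atm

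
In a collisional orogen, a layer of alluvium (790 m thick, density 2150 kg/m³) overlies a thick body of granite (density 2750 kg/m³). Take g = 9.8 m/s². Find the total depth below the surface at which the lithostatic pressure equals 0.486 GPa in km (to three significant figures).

18.2 km

Pressure at base of upper layers: 2150×9.8×790 = 1.665×10^7 Pa = 0.01665 GPa
Remaining pressure to be supplied by granite: 4.860×10^8 − 1.665×10^7 = 4.694×10^8 Pa
Additional depth in granite = 4.694×10^8 Pa / (2750 kg/m³ × 9.8 m/s²) = 17416 m
Total depth = 790 m + 17416 m = 18206 m
= 18.206 km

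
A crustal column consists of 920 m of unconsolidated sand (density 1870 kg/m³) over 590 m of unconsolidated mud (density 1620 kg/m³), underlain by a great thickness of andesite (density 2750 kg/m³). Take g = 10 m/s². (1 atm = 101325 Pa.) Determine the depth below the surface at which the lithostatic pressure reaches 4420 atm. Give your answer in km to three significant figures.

16.8 km

Pressure at base of upper layers: 1870×10×920 + 1620×10×590 = 2.676×10^7 Pa = 264.1 atm
Remaining pressure to be supplied by andesite: 4.479×10^8 − 2.676×10^7 = 4.211×10^8 Pa
Additional depth in andesite = 4.211×10^8 Pa / (2750 kg/m³ × 10 m/s²) = 15313 m
Total depth = 1510 m + 15313 m = 16823 m
= 16.823 km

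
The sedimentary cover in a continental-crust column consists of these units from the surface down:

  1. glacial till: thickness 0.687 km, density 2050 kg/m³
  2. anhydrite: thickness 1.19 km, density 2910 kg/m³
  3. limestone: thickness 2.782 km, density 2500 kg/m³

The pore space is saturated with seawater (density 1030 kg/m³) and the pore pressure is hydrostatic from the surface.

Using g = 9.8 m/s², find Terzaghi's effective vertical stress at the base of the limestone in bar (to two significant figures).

690 bar

Overburden (lithostatic) stress σ_v:
glacial till: 2050 kg/m³ × 9.8 m/s² × 687 m = 1.380×10^7 Pa = 13.80 MPa
anhydrite: 2910 kg/m³ × 9.8 m/s² × 1190 m = 3.394×10^7 Pa = 33.94 MPa
limestone: 2500 kg/m³ × 9.8 m/s² × 2782 m = 6.816×10^7 Pa = 68.16 MPa
Total = 13.80 + 33.94 + 68.16 = 115.90 MPa
Pore pressure P_p = 1030 kg/m³ × 9.8 m/s² × 4659 m = 4.703×10^7 Pa = 47.03 MPa
Effective stress σ' = σ_v − P_p = 115.9 − 47.03 = 68.869 MPa = 688.69 bar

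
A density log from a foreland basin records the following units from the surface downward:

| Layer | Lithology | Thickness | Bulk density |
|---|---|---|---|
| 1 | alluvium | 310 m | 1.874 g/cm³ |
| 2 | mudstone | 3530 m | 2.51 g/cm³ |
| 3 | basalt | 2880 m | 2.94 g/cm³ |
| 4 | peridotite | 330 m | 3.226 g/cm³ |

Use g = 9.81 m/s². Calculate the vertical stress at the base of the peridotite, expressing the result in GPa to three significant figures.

alluvium: 1874 kg/m³ × 9.81 m/s² × 310 m = 5.699×10^6 Pa = 5.699×10^-3 GPa
mudstone: 2510 kg/m³ × 9.81 m/s² × 3530 m = 8.692×10^7 Pa = 0.08692 GPa
basalt: 2940 kg/m³ × 9.81 m/s² × 2880 m = 8.306×10^7 Pa = 0.08306 GPa
peridotite: 3226 kg/m³ × 9.81 m/s² × 330 m = 1.044×10^7 Pa = 0.01044 GPa
Total = 5.699×10^-3 + 0.08692 + 0.08306 + 0.01044 = 0.18613 GPa

0.186 GPa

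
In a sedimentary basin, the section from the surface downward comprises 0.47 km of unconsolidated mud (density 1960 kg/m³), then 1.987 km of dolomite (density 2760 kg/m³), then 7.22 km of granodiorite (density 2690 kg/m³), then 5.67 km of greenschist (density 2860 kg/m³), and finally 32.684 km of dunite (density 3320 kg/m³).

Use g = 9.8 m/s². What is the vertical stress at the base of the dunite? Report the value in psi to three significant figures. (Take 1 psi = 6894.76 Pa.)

214000 psi

unconsolidated mud: 1960 kg/m³ × 9.8 m/s² × 470 m = 9.028×10^6 Pa = 1309 psi
dolomite: 2760 kg/m³ × 9.8 m/s² × 1987 m = 5.374×10^7 Pa = 7795 psi
granodiorite: 2690 kg/m³ × 9.8 m/s² × 7220 m = 1.903×10^8 Pa = 27606 psi
greenschist: 2860 kg/m³ × 9.8 m/s² × 5670 m = 1.589×10^8 Pa = 23049 psi
dunite: 3320 kg/m³ × 9.8 m/s² × 32684 m = 1.063×10^9 Pa = 1.542×10^5 psi
Total = 1309 + 7795 + 27606 + 23049 + 1.542×10^5 = 2.1399×10^5 psi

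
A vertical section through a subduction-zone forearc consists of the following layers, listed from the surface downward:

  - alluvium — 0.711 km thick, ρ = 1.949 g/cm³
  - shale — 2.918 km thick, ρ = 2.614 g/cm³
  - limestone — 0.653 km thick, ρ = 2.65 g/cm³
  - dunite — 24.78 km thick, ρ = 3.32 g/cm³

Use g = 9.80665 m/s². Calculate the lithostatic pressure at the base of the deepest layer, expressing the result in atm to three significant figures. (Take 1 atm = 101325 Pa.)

alluvium: 1949 kg/m³ × 9.80665 m/s² × 711 m = 1.359×10^7 Pa = 134.1 atm
shale: 2614 kg/m³ × 9.80665 m/s² × 2918 m = 7.480×10^7 Pa = 738.2 atm
limestone: 2650 kg/m³ × 9.80665 m/s² × 653 m = 1.697×10^7 Pa = 167.5 atm
dunite: 3320 kg/m³ × 9.80665 m/s² × 24780 m = 8.068×10^8 Pa = 7962 atm
Total = 134.1 + 738.2 + 167.5 + 7962 = 9002.2 atm

9000 atm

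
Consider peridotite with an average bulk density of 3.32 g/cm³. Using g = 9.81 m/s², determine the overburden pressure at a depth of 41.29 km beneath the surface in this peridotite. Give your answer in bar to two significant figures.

13000 bar

peridotite: 3320 kg/m³ × 9.81 m/s² × 41290 m = 1.345×10^9 Pa = 13448 bar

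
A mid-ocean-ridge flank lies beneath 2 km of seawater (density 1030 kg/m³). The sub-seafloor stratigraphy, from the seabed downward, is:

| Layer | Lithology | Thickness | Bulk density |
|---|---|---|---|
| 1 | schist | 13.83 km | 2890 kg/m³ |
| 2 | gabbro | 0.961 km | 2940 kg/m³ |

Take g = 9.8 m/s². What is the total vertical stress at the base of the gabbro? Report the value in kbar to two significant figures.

4.4 kbar

seawater: 1030 kg/m³ × 9.8 m/s² × 2000 m = 2.019×10^7 Pa = 0.2019 kbar
schist: 2890 kg/m³ × 9.8 m/s² × 13830 m = 3.917×10^8 Pa = 3.917 kbar
gabbro: 2940 kg/m³ × 9.8 m/s² × 961 m = 2.769×10^7 Pa = 0.2769 kbar
Total = 0.2019 + 3.917 + 0.2769 = 4.3957 kbar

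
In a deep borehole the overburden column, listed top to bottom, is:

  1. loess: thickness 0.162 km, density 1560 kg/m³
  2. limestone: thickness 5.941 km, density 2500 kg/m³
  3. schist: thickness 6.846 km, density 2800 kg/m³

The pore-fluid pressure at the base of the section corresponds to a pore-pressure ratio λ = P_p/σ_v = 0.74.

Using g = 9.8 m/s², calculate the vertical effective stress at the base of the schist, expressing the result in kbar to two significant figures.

Overburden (lithostatic) stress σ_v:
loess: 1560 kg/m³ × 9.8 m/s² × 162 m = 2.477×10^6 Pa = 2.477 MPa
limestone: 2500 kg/m³ × 9.8 m/s² × 5941 m = 1.456×10^8 Pa = 145.6 MPa
schist: 2800 kg/m³ × 9.8 m/s² × 6846 m = 1.879×10^8 Pa = 187.9 MPa
Total = 2.477 + 145.6 + 187.9 = 335.89 MPa
Pore pressure P_p = λ·σ_v = 0.74 × 335.9 MPa = 248.6 MPa
Effective stress σ' = σ_v − P_p = 335.9 − 248.6 = 87.330 MPa = 0.87330 kbar

0.87 kbar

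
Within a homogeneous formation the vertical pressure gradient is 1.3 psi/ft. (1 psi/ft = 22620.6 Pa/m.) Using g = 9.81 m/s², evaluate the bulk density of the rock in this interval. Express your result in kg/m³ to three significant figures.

ρ = (dP/dz)/g = 1.3 psi/ft / 9.81 m/s² = 29407 Pa/m / 9.81 m/s² = 2997.6 kg/m³

3000 kg/m³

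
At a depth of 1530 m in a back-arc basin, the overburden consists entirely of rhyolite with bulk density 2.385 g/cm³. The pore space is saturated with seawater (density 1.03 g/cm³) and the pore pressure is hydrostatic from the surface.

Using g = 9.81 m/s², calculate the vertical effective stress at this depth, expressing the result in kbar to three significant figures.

Overburden (lithostatic) stress σ_v:
rhyolite: 2385 kg/m³ × 9.81 m/s² × 1530 m = 3.580×10^7 Pa = 35.80 MPa
Pore pressure P_p = 1030 kg/m³ × 9.81 m/s² × 1530 m = 1.546×10^7 Pa = 15.46 MPa
Effective stress σ' = σ_v − P_p = 35.80 − 15.46 = 20.338 MPa = 0.20338 kbar

0.203 kbar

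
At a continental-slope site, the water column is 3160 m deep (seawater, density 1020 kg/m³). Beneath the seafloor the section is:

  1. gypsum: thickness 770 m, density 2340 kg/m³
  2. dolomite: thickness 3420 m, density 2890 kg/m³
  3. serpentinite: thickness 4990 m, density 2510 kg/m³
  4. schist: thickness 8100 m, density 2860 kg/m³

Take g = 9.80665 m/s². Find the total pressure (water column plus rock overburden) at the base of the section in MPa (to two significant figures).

seawater: 1020 kg/m³ × 9.80665 m/s² × 3160 m = 3.161×10^7 Pa = 31.61 MPa
gypsum: 2340 kg/m³ × 9.80665 m/s² × 770 m = 1.767×10^7 Pa = 17.67 MPa
dolomite: 2890 kg/m³ × 9.80665 m/s² × 3420 m = 9.693×10^7 Pa = 96.93 MPa
serpentinite: 2510 kg/m³ × 9.80665 m/s² × 4990 m = 1.228×10^8 Pa = 122.8 MPa
schist: 2860 kg/m³ × 9.80665 m/s² × 8100 m = 2.272×10^8 Pa = 227.2 MPa
Total = 31.61 + 17.67 + 96.93 + 122.8 + 227.2 = 496.21 MPa

500 MPa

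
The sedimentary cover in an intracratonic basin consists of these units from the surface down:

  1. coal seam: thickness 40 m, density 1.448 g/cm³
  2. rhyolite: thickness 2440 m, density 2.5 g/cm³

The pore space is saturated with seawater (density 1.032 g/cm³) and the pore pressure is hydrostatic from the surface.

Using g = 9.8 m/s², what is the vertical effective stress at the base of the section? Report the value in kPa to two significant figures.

Overburden (lithostatic) stress σ_v:
coal seam: 1448 kg/m³ × 9.8 m/s² × 40 m = 5.676×10^5 Pa = 0.5676 MPa
rhyolite: 2500 kg/m³ × 9.8 m/s² × 2440 m = 5.978×10^7 Pa = 59.78 MPa
Total = 0.5676 + 59.78 = 60.348 MPa
Pore pressure P_p = 1032 kg/m³ × 9.8 m/s² × 2480 m = 2.508×10^7 Pa = 25.08 MPa
Effective stress σ' = σ_v − P_p = 60.35 − 25.08 = 35.266 MPa = 35266 kPa

35000 kPa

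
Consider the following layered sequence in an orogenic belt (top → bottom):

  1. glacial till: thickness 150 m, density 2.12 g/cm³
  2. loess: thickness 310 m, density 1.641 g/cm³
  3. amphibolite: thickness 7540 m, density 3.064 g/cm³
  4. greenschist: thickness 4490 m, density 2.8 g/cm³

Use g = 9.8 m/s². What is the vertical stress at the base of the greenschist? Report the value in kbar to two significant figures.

3.6 kbar

glacial till: 2120 kg/m³ × 9.8 m/s² × 150 m = 3.116×10^6 Pa = 0.03116 kbar
loess: 1641 kg/m³ × 9.8 m/s² × 310 m = 4.985×10^6 Pa = 0.04985 kbar
amphibolite: 3064 kg/m³ × 9.8 m/s² × 7540 m = 2.264×10^8 Pa = 2.264 kbar
greenschist: 2800 kg/m³ × 9.8 m/s² × 4490 m = 1.232×10^8 Pa = 1.232 kbar
Total = 0.03116 + 0.04985 + 2.264 + 1.232 = 3.5771 kbar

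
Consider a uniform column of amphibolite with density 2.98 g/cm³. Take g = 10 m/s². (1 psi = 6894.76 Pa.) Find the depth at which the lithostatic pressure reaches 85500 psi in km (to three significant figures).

19.8 km

h = P/(ρg) = 85500 psi / (2980 kg/m³ × 10 m/s²) = 5.895×10^8 Pa / 29800 Pa/m = 19782 m
= 19.782 km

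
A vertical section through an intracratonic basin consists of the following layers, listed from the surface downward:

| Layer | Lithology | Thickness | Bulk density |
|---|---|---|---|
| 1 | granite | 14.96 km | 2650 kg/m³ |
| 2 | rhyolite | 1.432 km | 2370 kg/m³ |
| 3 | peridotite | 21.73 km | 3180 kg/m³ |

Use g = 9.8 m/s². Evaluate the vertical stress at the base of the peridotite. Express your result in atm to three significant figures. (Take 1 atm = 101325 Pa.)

granite: 2650 kg/m³ × 9.8 m/s² × 14960 m = 3.885×10^8 Pa = 3834 atm
rhyolite: 2370 kg/m³ × 9.8 m/s² × 1432 m = 3.326×10^7 Pa = 328.2 atm
peridotite: 3180 kg/m³ × 9.8 m/s² × 21730 m = 6.772×10^8 Pa = 6683 atm
Total = 3834 + 328.2 + 6683 = 10846 atm

10800 atm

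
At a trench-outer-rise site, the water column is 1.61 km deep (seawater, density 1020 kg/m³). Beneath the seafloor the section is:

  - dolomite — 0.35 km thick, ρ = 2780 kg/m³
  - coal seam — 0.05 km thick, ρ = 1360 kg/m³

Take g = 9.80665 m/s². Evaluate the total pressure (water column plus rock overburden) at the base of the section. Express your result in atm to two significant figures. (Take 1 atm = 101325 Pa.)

260 atm

seawater: 1020 kg/m³ × 9.80665 m/s² × 1610 m = 1.610×10^7 Pa = 158.9 atm
dolomite: 2780 kg/m³ × 9.80665 m/s² × 350 m = 9.542×10^6 Pa = 94.17 atm
coal seam: 1360 kg/m³ × 9.80665 m/s² × 50 m = 6.669×10^5 Pa = 6.581 atm
Total = 158.9 + 94.17 + 6.581 = 259.69 atm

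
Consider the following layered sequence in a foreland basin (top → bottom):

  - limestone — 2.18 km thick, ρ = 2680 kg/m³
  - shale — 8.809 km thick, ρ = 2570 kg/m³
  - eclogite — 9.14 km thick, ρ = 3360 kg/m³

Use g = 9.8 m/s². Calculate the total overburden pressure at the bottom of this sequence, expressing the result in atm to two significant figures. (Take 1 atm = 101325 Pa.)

5700 atm

limestone: 2680 kg/m³ × 9.8 m/s² × 2180 m = 5.726×10^7 Pa = 565.1 atm
shale: 2570 kg/m³ × 9.8 m/s² × 8809 m = 2.219×10^8 Pa = 2190 atm
eclogite: 3360 kg/m³ × 9.8 m/s² × 9140 m = 3.010×10^8 Pa = 2970 atm
Total = 565.1 + 2190 + 2970 = 5725.0 atm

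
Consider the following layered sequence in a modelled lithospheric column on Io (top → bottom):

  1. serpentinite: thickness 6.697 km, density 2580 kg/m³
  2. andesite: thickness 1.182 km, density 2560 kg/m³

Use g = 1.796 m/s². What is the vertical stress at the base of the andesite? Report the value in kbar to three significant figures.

0.365 kbar

serpentinite: 2580 kg/m³ × 1.796 m/s² × 6697 m = 3.103×10^7 Pa = 0.3103 kbar
andesite: 2560 kg/m³ × 1.796 m/s² × 1182 m = 5.435×10^6 Pa = 0.05435 kbar
Total = 0.3103 + 0.05435 = 0.36466 kbar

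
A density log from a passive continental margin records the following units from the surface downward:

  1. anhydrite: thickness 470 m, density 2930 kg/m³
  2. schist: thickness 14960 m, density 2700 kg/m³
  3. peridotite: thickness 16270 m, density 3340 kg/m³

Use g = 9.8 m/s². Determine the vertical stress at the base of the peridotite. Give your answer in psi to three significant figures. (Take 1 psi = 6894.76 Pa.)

137000 psi

anhydrite: 2930 kg/m³ × 9.8 m/s² × 470 m = 1.350×10^7 Pa = 1957 psi
schist: 2700 kg/m³ × 9.8 m/s² × 14960 m = 3.958×10^8 Pa = 57412 psi
peridotite: 3340 kg/m³ × 9.8 m/s² × 16270 m = 5.325×10^8 Pa = 77240 psi
Total = 1957 + 57412 + 77240 = 1.3661×10^5 psi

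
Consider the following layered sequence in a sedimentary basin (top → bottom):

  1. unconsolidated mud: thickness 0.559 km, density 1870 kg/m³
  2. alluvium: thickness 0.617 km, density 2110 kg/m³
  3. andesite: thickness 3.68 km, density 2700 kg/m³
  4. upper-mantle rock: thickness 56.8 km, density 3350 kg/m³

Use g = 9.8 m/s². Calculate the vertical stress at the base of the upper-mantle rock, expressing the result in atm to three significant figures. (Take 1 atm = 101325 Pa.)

unconsolidated mud: 1870 kg/m³ × 9.8 m/s² × 559 m = 1.024×10^7 Pa = 101.1 atm
alluvium: 2110 kg/m³ × 9.8 m/s² × 617 m = 1.276×10^7 Pa = 125.9 atm
andesite: 2700 kg/m³ × 9.8 m/s² × 3680 m = 9.737×10^7 Pa = 961.0 atm
upper-mantle rock: 3350 kg/m³ × 9.8 m/s² × 56800 m = 1.865×10^9 Pa = 18404 atm
Total = 101.1 + 125.9 + 961.0 + 18404 = 19592 atm

19600 atm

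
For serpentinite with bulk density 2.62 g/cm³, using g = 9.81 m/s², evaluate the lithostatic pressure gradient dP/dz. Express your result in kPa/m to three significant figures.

dP/dz = ρg = 2620 kg/m³ × 9.81 m/s² = 25702 Pa/m
= 25702 Pa/m × (1 kPa/m / 1000.0 Pa/m) = 25.702 kPa/m

25.7 kPa/m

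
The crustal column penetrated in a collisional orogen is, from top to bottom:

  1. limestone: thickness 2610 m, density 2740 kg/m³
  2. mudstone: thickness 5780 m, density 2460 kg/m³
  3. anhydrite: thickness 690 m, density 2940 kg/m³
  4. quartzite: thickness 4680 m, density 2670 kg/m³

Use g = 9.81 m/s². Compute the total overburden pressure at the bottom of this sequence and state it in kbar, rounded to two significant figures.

3.5 kbar

limestone: 2740 kg/m³ × 9.81 m/s² × 2610 m = 7.016×10^7 Pa = 0.7016 kbar
mudstone: 2460 kg/m³ × 9.81 m/s² × 5780 m = 1.395×10^8 Pa = 1.395 kbar
anhydrite: 2940 kg/m³ × 9.81 m/s² × 690 m = 1.990×10^7 Pa = 0.1990 kbar
quartzite: 2670 kg/m³ × 9.81 m/s² × 4680 m = 1.226×10^8 Pa = 1.226 kbar
Total = 0.7016 + 1.395 + 0.1990 + 1.226 = 3.5212 kbar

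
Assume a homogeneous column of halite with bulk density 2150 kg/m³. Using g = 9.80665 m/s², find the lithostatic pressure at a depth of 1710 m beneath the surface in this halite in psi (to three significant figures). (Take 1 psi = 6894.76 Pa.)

5230 psi

halite: 2150 kg/m³ × 9.80665 m/s² × 1710 m = 3.605×10^7 Pa = 5229 psi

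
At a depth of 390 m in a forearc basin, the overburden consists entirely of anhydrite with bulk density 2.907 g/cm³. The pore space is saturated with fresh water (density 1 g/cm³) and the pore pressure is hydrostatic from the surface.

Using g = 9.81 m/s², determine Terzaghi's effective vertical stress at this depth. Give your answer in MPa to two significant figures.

7.3 MPa

Overburden (lithostatic) stress σ_v:
anhydrite: 2907 kg/m³ × 9.81 m/s² × 390 m = 1.112×10^7 Pa = 11.12 MPa
Pore pressure P_p = 1000 kg/m³ × 9.81 m/s² × 390 m = 3.826×10^6 Pa = 3.826 MPa
Effective stress σ' = σ_v − P_p = 11.12 − 3.826 = 7.2960 MPa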